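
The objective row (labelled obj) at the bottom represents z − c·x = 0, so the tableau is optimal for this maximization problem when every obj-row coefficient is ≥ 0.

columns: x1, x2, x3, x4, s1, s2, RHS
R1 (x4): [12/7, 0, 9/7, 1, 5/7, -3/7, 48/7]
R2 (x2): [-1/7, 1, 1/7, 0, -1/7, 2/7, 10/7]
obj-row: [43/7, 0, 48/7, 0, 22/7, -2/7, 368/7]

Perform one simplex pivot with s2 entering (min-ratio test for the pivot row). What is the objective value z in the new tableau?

54

Ratio test on column s2 — row 1: entry -3/7 ≤ 0; row 2: (10/7)/(2/7) = 5. Minimum is 5 at row 2 (x2 leaves); pivot element 2/7.
Pivot on row 2; the obj-row RHS becomes 368/7 − (-2/7)·5 = 54.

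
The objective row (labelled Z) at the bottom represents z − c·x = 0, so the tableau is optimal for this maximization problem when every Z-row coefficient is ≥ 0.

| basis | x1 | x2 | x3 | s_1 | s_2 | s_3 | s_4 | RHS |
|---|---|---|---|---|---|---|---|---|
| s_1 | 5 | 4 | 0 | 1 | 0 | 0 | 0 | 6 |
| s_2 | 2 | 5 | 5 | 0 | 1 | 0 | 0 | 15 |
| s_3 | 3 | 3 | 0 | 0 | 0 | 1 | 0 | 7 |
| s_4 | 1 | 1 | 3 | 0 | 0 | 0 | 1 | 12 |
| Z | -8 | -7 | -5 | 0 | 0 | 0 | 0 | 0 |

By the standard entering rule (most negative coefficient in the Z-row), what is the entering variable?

x1

Negative Z-row entries: x1: -8, x2: -7, x3: -5.
The most negative is -8 in column x1, so x1 enters.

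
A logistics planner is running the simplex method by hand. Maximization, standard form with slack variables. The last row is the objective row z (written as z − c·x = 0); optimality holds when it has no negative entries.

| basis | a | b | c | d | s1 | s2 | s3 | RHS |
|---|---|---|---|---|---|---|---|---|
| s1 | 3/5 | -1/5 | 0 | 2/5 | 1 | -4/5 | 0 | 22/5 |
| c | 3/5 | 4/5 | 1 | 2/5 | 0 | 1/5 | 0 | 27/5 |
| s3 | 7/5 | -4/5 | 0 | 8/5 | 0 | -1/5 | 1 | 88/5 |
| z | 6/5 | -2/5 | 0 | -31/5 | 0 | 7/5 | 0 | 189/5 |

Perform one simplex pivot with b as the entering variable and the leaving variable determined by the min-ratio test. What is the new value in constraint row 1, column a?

3/4

Ratio test on column b — row 1: entry -1/5 ≤ 0; row 2: (27/5)/(4/5) = 27/4; row 3: entry -4/5 ≤ 0. Minimum is 27/4 at row 2 (c leaves); pivot element 4/5.
Divide row 2 by 4/5; eliminate column b from the other rows.
Row 1 update in column a: 3/5 − (-1/5)·(3/4) = 3/4.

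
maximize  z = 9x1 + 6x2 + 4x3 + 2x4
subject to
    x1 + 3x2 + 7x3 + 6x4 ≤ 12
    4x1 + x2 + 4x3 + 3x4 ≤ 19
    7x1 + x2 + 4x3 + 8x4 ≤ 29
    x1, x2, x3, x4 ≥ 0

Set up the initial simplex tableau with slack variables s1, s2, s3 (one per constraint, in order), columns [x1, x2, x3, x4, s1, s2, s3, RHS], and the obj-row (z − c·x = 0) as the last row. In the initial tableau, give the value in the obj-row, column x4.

-2

The obj-row carries the negated objective coefficients: the x4 entry is -2.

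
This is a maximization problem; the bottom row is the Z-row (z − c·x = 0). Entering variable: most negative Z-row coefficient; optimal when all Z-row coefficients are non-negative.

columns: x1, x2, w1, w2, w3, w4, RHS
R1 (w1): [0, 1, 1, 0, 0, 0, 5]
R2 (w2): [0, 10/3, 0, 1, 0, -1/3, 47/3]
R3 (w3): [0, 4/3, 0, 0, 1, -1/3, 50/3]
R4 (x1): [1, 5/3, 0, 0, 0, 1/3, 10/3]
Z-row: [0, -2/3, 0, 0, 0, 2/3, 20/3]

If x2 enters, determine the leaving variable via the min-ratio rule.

Column x2 entries and ratios — w1: 5/1 = 5; w2: (47/3)/(10/3) = 47/10; w3: (50/3)/(4/3) = 25/2; x1: (10/3)/(5/3) = 2.
Smallest ratio is 2 in the row of x1, so x1 leaves.

x1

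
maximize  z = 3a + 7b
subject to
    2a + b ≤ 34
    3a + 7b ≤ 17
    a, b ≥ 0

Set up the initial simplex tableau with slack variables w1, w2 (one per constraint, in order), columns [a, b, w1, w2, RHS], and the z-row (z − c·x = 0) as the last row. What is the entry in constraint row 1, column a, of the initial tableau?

2

Constraint 1 has coefficient 2 on a.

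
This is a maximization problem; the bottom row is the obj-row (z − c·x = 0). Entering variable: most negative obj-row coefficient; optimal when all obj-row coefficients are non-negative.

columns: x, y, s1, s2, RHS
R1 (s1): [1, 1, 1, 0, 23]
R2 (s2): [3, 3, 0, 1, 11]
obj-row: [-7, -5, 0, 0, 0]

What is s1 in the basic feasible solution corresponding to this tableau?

23

s1 is basic (row 1); its value is the RHS of that row, 23.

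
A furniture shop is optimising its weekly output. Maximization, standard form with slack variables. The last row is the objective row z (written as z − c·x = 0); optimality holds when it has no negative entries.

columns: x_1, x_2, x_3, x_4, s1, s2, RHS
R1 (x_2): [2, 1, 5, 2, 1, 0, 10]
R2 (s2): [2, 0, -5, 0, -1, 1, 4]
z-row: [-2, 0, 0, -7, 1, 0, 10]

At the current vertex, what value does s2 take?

4

s2 is basic (row 2); its value is the RHS of that row, 4.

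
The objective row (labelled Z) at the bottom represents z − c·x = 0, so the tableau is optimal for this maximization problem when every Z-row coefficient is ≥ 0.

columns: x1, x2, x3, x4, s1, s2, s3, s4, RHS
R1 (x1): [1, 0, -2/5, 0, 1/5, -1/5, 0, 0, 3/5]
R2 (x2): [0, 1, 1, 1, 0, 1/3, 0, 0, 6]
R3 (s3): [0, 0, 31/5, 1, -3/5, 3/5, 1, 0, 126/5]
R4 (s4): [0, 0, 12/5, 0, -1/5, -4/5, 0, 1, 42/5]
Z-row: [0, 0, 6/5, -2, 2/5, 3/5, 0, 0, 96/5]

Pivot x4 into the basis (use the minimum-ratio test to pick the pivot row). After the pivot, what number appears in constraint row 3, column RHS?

Ratio test on column x4 — row 1: entry 0 ≤ 0; row 2: 6/1 = 6; row 3: (126/5)/1 = 126/5; row 4: entry 0 ≤ 0. Minimum is 6 at row 2 (x2 leaves); pivot element 1.
Divide row 2 by 1; eliminate column x4 from the other rows.
Row 3 update in column RHS: 126/5 − 1·6 = 96/5.

96/5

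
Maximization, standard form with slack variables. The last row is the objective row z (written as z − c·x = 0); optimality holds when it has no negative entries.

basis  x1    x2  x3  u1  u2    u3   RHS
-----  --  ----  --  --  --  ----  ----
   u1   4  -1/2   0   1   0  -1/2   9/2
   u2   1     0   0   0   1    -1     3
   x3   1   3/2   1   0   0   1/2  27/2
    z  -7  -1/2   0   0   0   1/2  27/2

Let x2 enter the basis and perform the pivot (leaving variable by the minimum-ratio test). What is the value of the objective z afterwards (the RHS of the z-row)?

18

Ratio test on column x2 — row 1: entry -1/2 ≤ 0; row 2: entry 0 ≤ 0; row 3: (27/2)/(3/2) = 9. Minimum is 9 at row 3 (x3 leaves); pivot element 3/2.
Pivot on row 3; the z-row RHS becomes 27/2 − (-1/2)·9 = 18.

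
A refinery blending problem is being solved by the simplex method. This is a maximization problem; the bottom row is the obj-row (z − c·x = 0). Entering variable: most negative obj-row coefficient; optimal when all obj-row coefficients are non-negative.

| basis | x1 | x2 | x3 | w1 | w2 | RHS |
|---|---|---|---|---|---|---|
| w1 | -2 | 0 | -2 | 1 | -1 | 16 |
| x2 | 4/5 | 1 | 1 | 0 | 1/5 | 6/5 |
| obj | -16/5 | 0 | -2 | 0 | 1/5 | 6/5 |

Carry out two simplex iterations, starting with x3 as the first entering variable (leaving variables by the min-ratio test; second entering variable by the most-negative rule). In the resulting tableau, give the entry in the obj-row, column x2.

Ratio test on column x3 — row 1: entry -2 ≤ 0; row 2: (6/5)/1 = 6/5. Minimum is 6/5 at row 2 (x2 leaves); pivot element 1.
Divide row 2 by 1; eliminate column x3 from the other rows.
Second iteration: most negative obj-row entry is -8/5 in column x1, so x1 enters.
Ratio test on column x1 — row 1: entry -2/5 ≤ 0; row 2: (6/5)/(4/5) = 3/2. Minimum is 3/2 at row 2 (x3 leaves); pivot element 4/5.
Divide row 2 by 4/5; eliminate column x1 from the other rows.
After both pivots, the entry at the obj-row, column x2 is 4.

4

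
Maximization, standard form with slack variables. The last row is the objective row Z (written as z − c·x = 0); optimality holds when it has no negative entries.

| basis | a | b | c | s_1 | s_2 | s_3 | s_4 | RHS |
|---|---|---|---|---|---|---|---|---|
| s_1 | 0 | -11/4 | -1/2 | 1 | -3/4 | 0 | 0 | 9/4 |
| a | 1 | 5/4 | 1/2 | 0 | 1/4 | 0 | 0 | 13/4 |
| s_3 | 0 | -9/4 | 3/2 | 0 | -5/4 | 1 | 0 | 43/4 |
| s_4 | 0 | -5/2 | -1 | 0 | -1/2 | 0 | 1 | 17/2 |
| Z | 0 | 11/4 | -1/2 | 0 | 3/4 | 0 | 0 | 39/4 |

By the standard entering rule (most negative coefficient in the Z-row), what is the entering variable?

Negative Z-row entries: c: -1/2.
The most negative is -1/2 in column c, so c enters.

c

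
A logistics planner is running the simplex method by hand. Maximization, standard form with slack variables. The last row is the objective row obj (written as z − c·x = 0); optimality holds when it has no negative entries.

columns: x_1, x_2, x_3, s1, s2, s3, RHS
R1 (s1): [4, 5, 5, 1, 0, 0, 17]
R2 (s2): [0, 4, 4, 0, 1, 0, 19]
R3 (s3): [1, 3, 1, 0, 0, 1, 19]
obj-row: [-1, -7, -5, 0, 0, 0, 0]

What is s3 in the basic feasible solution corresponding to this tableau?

19

s3 is basic (row 3); its value is the RHS of that row, 19.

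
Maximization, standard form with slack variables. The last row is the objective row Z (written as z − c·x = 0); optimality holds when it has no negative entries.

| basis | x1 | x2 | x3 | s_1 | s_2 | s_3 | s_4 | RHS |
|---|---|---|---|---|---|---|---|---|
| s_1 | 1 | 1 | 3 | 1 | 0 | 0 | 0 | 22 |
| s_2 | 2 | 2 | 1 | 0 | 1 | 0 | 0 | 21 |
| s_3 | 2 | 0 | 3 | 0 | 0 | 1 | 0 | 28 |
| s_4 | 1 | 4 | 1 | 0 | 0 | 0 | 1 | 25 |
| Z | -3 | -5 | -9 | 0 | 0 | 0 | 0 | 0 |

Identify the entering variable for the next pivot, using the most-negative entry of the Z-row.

Negative Z-row entries: x1: -3, x2: -5, x3: -9.
The most negative is -9 in column x3, so x3 enters.

x3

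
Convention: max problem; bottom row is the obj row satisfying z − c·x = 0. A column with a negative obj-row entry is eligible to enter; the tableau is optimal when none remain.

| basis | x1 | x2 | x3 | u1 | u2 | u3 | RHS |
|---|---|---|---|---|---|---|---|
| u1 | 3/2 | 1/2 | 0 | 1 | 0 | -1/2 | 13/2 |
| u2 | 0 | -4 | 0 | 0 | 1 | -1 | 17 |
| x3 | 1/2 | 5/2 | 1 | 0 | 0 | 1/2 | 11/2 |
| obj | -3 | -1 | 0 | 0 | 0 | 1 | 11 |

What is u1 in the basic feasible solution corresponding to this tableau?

u1 is basic (row 1); its value is the RHS of that row, 13/2.

13/2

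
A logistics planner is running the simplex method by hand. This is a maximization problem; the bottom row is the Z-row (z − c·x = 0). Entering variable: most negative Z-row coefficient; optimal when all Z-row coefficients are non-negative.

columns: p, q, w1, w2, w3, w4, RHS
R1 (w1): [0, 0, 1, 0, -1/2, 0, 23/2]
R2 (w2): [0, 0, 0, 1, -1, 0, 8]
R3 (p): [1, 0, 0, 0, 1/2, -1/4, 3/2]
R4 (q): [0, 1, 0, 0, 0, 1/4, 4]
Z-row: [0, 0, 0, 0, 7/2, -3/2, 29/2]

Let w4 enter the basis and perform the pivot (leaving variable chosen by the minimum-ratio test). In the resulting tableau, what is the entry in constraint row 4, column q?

4

Ratio test on column w4 — row 1: entry 0 ≤ 0; row 2: entry 0 ≤ 0; row 3: entry -1/4 ≤ 0; row 4: 4/(1/4) = 16. Minimum is 16 at row 4 (q leaves); pivot element 1/4.
Divide row 4 by 1/4; eliminate column w4 from the other rows.
In the new row 4, the q entry is the old entry divided by the pivot: 1/(1/4) = 4.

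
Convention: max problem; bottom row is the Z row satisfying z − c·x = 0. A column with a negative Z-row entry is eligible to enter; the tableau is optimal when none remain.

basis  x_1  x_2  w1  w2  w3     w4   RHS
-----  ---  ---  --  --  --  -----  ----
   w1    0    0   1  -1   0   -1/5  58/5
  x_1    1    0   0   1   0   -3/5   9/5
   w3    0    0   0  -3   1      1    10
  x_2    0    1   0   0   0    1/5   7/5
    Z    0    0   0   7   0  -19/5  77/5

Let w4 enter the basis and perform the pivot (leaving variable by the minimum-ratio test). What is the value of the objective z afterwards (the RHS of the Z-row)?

42

Ratio test on column w4 — row 1: entry -1/5 ≤ 0; row 2: entry -3/5 ≤ 0; row 3: 10/1 = 10; row 4: (7/5)/(1/5) = 7. Minimum is 7 at row 4 (x_2 leaves); pivot element 1/5.
Pivot on row 4; the Z-row RHS becomes 77/5 − (-19/5)·7 = 42.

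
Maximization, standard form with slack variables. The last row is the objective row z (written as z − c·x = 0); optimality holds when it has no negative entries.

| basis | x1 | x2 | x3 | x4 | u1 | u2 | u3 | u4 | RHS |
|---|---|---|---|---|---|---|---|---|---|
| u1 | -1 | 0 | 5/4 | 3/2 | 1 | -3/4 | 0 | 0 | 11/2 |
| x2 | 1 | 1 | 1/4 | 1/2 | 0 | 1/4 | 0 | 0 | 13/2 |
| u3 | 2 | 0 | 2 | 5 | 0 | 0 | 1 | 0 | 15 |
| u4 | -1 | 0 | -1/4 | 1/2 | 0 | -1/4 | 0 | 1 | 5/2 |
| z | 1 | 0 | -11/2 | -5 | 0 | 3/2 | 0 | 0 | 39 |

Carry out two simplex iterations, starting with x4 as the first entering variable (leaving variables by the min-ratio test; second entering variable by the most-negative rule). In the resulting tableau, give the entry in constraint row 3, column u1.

Ratio test on column x4 — row 1: (11/2)/(3/2) = 11/3; row 2: (13/2)/(1/2) = 13; row 3: 15/5 = 3; row 4: (5/2)/(1/2) = 5. Minimum is 3 at row 3 (u3 leaves); pivot element 5.
Divide row 3 by 5; eliminate column x4 from the other rows.
Second iteration: most negative z-row entry is -7/2 in column x3, so x3 enters.
Ratio test on column x3 — row 1: 1/(13/20) = 20/13; row 2: 5/(1/20) = 100; row 3: 3/(2/5) = 15/2; row 4: entry -9/20 ≤ 0. Minimum is 20/13 at row 1 (u1 leaves); pivot element 13/20.
Divide row 1 by 13/20; eliminate column x3 from the other rows.
After both pivots, the entry at constraint row 3, column u1 is -8/13.

-8/13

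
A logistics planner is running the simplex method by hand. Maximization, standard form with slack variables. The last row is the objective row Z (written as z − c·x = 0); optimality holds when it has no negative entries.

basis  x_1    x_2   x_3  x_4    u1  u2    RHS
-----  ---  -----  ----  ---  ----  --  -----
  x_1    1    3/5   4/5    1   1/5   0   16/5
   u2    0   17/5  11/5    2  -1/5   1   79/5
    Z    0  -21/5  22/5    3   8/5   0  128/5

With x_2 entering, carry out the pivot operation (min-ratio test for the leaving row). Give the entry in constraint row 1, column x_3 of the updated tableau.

Ratio test on column x_2 — row 1: (16/5)/(3/5) = 16/3; row 2: (79/5)/(17/5) = 79/17. Minimum is 79/17 at row 2 (u2 leaves); pivot element 17/5.
Divide row 2 by 17/5; eliminate column x_2 from the other rows.
Row 1 update in column x_3: 4/5 − (3/5)·(11/17) = 7/17.

7/17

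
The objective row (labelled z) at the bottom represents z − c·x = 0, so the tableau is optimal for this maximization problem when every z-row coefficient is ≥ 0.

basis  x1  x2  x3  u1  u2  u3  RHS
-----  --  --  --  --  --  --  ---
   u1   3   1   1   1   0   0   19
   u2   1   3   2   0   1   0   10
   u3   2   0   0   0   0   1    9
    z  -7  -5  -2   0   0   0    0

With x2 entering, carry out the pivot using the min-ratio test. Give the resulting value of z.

50/3

Ratio test on column x2 — row 1: 19/1 = 19; row 2: 10/3 = 10/3; row 3: entry 0 ≤ 0. Minimum is 10/3 at row 2 (u2 leaves); pivot element 3.
Pivot on row 2; the z-row RHS becomes 0 − (-5)·(10/3) = 50/3.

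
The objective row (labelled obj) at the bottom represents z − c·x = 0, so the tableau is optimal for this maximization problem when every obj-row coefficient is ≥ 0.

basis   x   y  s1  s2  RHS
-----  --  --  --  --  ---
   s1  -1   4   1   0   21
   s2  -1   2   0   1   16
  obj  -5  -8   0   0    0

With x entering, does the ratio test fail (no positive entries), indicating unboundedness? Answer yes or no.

yes

Every constraint-row entry in column x is ≤ 0, so increasing x is unbounded.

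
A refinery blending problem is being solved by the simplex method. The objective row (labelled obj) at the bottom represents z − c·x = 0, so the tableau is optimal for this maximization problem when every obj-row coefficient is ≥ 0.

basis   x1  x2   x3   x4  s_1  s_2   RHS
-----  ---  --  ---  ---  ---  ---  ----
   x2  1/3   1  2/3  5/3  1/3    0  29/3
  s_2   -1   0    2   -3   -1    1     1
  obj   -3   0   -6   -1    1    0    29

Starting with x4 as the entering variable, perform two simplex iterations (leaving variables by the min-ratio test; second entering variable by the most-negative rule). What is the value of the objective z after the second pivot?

Ratio test on column x4 — row 1: (29/3)/(5/3) = 29/5; row 2: entry -3 ≤ 0. Minimum is 29/5 at row 1 (x2 leaves); pivot element 5/3.
Pivot on row 1; the obj-row RHS becomes 29 − (-1)·(29/5) = 174/5.
Next entering variable (most negative obj-row entry -28/5): x3.
Ratio test on column x3 — row 1: (29/5)/(2/5) = 29/2; row 2: (92/5)/(16/5) = 23/4. Minimum is 23/4 at row 2 (s_2 leaves); pivot element 16/5.
After the second pivot the obj-row RHS is 174/5 − (-28/5)·(23/4) = 67.

67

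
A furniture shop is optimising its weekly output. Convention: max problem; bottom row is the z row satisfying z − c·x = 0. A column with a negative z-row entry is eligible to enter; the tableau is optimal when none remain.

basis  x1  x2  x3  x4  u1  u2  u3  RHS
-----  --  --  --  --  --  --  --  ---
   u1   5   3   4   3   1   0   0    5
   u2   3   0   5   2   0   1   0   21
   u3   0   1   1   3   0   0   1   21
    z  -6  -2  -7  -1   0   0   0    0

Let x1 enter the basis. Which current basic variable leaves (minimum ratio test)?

Column x1 entries and ratios — u1: 5/5 = 1; u2: 21/3 = 7; u3: 0 ≤ 0, skip.
Smallest ratio is 1 in the row of u1, so u1 leaves.

u1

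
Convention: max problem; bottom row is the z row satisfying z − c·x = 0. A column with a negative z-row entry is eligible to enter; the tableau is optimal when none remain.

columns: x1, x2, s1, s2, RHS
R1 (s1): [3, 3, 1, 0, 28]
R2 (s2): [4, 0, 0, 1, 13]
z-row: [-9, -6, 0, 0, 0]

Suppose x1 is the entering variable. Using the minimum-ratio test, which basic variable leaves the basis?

s2

Column x1 entries and ratios — s1: 28/3 = 28/3; s2: 13/4 = 13/4.
Smallest ratio is 13/4 in the row of s2, so s2 leaves.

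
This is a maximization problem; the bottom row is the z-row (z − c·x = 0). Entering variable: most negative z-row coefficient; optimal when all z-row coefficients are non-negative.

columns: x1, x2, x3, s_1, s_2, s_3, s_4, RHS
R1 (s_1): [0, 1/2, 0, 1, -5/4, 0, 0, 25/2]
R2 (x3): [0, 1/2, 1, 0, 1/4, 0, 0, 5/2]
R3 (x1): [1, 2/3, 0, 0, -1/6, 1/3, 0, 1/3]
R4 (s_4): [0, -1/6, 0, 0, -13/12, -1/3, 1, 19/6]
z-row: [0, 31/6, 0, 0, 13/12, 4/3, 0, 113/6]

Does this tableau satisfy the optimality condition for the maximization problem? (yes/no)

yes

Every z-row coefficient is ≥ 0, so the tableau is optimal.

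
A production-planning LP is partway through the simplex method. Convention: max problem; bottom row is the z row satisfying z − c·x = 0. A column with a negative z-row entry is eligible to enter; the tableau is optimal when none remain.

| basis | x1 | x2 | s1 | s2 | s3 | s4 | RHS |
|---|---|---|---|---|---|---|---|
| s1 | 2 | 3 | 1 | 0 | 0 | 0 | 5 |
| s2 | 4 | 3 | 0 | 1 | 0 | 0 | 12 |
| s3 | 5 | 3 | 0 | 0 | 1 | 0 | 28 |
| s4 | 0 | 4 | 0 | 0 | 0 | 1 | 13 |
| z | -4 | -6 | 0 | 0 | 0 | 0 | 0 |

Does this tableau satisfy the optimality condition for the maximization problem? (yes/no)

The z-row has a negative entry -6 in column x2, so it is not optimal.

no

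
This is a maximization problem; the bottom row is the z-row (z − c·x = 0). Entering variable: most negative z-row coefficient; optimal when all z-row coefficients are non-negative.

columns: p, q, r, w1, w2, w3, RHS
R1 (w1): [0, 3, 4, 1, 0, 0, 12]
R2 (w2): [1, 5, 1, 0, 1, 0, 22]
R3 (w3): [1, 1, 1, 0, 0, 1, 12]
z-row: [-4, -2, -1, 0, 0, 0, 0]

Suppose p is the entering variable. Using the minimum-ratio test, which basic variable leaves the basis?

Column p entries and ratios — w1: 0 ≤ 0, skip; w2: 22/1 = 22; w3: 12/1 = 12.
Smallest ratio is 12 in the row of w3, so w3 leaves.

w3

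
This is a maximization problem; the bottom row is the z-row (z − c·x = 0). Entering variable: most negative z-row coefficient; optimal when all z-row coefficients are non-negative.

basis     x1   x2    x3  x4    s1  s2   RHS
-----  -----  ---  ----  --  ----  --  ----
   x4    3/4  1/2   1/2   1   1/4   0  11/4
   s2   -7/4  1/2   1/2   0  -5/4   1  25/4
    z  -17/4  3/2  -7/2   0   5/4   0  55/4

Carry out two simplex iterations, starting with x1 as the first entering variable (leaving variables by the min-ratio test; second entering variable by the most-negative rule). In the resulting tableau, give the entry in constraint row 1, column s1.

1/2

Ratio test on column x1 — row 1: (11/4)/(3/4) = 11/3; row 2: entry -7/4 ≤ 0. Minimum is 11/3 at row 1 (x4 leaves); pivot element 3/4.
Divide row 1 by 3/4; eliminate column x1 from the other rows.
Second iteration: most negative z-row entry is -2/3 in column x3, so x3 enters.
Ratio test on column x3 — row 1: (11/3)/(2/3) = 11/2; row 2: (38/3)/(5/3) = 38/5. Minimum is 11/2 at row 1 (x1 leaves); pivot element 2/3.
Divide row 1 by 2/3; eliminate column x3 from the other rows.
After both pivots, the entry at constraint row 1, column s1 is 1/2.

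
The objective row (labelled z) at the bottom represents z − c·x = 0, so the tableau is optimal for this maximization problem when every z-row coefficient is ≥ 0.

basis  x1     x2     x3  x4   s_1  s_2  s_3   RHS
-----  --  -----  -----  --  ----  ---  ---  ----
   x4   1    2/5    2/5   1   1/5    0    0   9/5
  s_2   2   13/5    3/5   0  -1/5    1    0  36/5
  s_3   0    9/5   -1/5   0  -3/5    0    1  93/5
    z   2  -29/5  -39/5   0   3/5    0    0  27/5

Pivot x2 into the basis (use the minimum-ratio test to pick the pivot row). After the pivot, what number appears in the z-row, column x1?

Ratio test on column x2 — row 1: (9/5)/(2/5) = 9/2; row 2: (36/5)/(13/5) = 36/13; row 3: (93/5)/(9/5) = 31/3. Minimum is 36/13 at row 2 (s_2 leaves); pivot element 13/5.
Divide row 2 by 13/5; eliminate column x2 from the other rows.
z-row update in column x1: 2 − (-29/5)·(10/13) = 84/13.

84/13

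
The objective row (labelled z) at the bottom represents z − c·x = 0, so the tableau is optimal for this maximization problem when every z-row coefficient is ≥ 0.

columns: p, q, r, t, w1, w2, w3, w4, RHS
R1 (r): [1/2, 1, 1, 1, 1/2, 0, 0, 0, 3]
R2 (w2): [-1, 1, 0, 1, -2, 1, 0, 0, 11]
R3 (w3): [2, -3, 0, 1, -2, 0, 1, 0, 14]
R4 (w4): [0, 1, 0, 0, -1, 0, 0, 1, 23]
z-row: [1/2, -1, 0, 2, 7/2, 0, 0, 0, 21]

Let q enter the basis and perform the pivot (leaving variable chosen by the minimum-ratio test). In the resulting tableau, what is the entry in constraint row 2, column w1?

Ratio test on column q — row 1: 3/1 = 3; row 2: 11/1 = 11; row 3: entry -3 ≤ 0; row 4: 23/1 = 23. Minimum is 3 at row 1 (r leaves); pivot element 1.
Divide row 1 by 1; eliminate column q from the other rows.
Row 2 update in column w1: -2 − 1·(1/2) = -5/2.

-5/2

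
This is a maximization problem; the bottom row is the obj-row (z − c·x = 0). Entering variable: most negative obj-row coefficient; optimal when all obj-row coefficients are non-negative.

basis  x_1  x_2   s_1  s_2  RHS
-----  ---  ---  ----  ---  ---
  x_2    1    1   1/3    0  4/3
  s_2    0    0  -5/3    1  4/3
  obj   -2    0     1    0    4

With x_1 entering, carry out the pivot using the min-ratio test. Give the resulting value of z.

Ratio test on column x_1 — row 1: (4/3)/1 = 4/3; row 2: entry 0 ≤ 0. Minimum is 4/3 at row 1 (x_2 leaves); pivot element 1.
Pivot on row 1; the obj-row RHS becomes 4 − (-2)·(4/3) = 20/3.

20/3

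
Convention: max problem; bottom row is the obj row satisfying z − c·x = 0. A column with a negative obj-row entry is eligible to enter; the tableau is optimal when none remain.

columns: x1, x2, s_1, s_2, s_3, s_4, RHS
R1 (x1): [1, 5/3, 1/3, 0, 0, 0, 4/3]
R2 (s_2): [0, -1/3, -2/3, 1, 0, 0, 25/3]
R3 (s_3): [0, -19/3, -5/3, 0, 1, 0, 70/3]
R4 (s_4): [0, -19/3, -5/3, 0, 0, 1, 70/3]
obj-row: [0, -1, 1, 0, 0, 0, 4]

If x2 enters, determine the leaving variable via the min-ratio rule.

x1

Column x2 entries and ratios — x1: (4/3)/(5/3) = 4/5; s_2: -1/3 ≤ 0, skip; s_3: -19/3 ≤ 0, skip; s_4: -19/3 ≤ 0, skip.
Smallest ratio is 4/5 in the row of x1, so x1 leaves.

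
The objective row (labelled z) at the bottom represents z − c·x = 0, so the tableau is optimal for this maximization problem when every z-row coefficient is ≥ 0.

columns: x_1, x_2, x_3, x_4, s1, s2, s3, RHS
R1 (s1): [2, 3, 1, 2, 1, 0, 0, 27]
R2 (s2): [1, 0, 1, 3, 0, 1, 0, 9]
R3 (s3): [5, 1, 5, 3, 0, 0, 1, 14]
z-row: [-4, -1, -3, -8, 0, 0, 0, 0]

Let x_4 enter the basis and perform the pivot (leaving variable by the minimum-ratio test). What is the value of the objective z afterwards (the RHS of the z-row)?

Ratio test on column x_4 — row 1: 27/2 = 27/2; row 2: 9/3 = 3; row 3: 14/3 = 14/3. Minimum is 3 at row 2 (s2 leaves); pivot element 3.
Pivot on row 2; the z-row RHS becomes 0 − (-8)·3 = 24.

24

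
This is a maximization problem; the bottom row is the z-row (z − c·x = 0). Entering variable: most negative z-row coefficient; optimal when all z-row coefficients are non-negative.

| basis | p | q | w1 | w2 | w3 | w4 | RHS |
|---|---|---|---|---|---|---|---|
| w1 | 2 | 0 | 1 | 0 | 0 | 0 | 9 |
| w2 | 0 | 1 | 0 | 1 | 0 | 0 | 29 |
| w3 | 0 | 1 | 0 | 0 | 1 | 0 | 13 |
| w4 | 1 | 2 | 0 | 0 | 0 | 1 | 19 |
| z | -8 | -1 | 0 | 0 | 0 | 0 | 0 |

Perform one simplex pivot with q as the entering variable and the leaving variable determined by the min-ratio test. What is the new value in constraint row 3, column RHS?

7/2

Ratio test on column q — row 1: entry 0 ≤ 0; row 2: 29/1 = 29; row 3: 13/1 = 13; row 4: 19/2 = 19/2. Minimum is 19/2 at row 4 (w4 leaves); pivot element 2.
Divide row 4 by 2; eliminate column q from the other rows.
Row 3 update in column RHS: 13 − 1·(19/2) = 7/2.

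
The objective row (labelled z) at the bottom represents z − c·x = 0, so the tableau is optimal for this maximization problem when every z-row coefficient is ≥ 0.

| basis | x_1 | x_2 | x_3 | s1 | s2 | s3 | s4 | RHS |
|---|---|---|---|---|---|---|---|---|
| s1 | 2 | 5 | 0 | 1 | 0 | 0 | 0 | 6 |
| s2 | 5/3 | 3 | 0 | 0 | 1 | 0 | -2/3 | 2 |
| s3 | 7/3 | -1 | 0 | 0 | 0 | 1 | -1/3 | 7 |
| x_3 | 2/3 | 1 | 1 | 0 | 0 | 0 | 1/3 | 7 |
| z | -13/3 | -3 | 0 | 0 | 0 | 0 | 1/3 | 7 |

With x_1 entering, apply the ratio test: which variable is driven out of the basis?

s2

Column x_1 entries and ratios — s1: 6/2 = 3; s2: 2/(5/3) = 6/5; s3: 7/(7/3) = 3; x_3: 7/(2/3) = 21/2.
Smallest ratio is 6/5 in the row of s2, so s2 leaves.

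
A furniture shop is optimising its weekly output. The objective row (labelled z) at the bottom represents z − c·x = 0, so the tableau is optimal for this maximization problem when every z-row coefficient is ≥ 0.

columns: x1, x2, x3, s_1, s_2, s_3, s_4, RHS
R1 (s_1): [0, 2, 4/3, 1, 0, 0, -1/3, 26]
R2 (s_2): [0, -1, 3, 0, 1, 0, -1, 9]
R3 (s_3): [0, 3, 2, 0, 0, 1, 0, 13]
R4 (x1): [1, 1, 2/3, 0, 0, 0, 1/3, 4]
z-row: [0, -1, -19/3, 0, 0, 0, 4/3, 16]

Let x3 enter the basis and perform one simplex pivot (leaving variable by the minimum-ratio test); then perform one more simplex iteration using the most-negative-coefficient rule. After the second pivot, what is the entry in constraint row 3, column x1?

-3

Ratio test on column x3 — row 1: 26/(4/3) = 39/2; row 2: 9/3 = 3; row 3: 13/2 = 13/2; row 4: 4/(2/3) = 6. Minimum is 3 at row 2 (s_2 leaves); pivot element 3.
Divide row 2 by 3; eliminate column x3 from the other rows.
Second iteration: most negative z-row entry is -28/9 in column x2, so x2 enters.
Ratio test on column x2 — row 1: 22/(22/9) = 9; row 2: entry -1/3 ≤ 0; row 3: 7/(11/3) = 21/11; row 4: 2/(11/9) = 18/11. Minimum is 18/11 at row 4 (x1 leaves); pivot element 11/9.
Divide row 4 by 11/9; eliminate column x2 from the other rows.
After both pivots, the entry at constraint row 3, column x1 is -3.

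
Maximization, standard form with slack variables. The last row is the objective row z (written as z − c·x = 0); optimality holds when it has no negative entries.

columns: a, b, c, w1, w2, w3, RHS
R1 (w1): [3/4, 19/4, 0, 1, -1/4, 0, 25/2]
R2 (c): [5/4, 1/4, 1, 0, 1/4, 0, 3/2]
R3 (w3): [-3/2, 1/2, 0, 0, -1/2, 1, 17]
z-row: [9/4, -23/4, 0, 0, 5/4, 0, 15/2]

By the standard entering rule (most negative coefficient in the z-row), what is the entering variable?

b

Negative z-row entries: b: -23/4.
The most negative is -23/4 in column b, so b enters.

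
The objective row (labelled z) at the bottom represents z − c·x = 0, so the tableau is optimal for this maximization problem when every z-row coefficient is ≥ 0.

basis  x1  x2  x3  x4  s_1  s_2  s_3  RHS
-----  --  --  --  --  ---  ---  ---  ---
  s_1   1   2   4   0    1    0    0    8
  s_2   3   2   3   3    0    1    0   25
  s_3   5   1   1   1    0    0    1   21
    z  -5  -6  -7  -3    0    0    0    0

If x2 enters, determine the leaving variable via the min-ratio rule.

s_1

Column x2 entries and ratios — s_1: 8/2 = 4; s_2: 25/2 = 25/2; s_3: 21/1 = 21.
Smallest ratio is 4 in the row of s_1, so s_1 leaves.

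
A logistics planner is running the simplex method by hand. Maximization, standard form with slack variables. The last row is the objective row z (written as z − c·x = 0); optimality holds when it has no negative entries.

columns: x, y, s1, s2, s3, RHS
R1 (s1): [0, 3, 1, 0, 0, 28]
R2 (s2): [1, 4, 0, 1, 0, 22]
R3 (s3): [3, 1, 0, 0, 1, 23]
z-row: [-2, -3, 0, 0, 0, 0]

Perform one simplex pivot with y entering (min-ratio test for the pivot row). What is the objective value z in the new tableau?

33/2

Ratio test on column y — row 1: 28/3 = 28/3; row 2: 22/4 = 11/2; row 3: 23/1 = 23. Minimum is 11/2 at row 2 (s2 leaves); pivot element 4.
Pivot on row 2; the z-row RHS becomes 0 − (-3)·(11/2) = 33/2.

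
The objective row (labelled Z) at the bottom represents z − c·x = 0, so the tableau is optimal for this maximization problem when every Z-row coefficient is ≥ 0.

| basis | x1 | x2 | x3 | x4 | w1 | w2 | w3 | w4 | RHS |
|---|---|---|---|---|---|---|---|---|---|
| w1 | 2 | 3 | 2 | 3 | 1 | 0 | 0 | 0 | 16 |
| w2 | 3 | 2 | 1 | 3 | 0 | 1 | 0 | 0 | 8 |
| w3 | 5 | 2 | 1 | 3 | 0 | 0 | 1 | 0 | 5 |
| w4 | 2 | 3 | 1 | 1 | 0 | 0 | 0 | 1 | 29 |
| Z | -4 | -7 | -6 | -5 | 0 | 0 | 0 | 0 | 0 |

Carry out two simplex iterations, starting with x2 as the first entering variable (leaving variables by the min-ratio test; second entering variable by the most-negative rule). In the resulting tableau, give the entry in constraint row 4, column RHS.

24

Ratio test on column x2 — row 1: 16/3 = 16/3; row 2: 8/2 = 4; row 3: 5/2 = 5/2; row 4: 29/3 = 29/3. Minimum is 5/2 at row 3 (w3 leaves); pivot element 2.
Divide row 3 by 2; eliminate column x2 from the other rows.
Second iteration: most negative Z-row entry is -5/2 in column x3, so x3 enters.
Ratio test on column x3 — row 1: (17/2)/(1/2) = 17; row 2: entry 0 ≤ 0; row 3: (5/2)/(1/2) = 5; row 4: entry -1/2 ≤ 0. Minimum is 5 at row 3 (x2 leaves); pivot element 1/2.
Divide row 3 by 1/2; eliminate column x3 from the other rows.
After both pivots, the entry at constraint row 4, column RHS is 24.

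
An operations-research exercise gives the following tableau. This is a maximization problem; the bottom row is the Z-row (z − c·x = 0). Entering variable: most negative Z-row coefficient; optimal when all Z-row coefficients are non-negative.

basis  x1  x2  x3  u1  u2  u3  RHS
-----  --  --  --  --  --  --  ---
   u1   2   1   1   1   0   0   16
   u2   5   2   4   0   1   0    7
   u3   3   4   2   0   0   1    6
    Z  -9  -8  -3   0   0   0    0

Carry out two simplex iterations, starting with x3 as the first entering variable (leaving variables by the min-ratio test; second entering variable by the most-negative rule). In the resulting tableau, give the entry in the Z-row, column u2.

Ratio test on column x3 — row 1: 16/1 = 16; row 2: 7/4 = 7/4; row 3: 6/2 = 3. Minimum is 7/4 at row 2 (u2 leaves); pivot element 4.
Divide row 2 by 4; eliminate column x3 from the other rows.
Second iteration: most negative Z-row entry is -13/2 in column x2, so x2 enters.
Ratio test on column x2 — row 1: (57/4)/(1/2) = 57/2; row 2: (7/4)/(1/2) = 7/2; row 3: (5/2)/3 = 5/6. Minimum is 5/6 at row 3 (u3 leaves); pivot element 3.
Divide row 3 by 3; eliminate column x2 from the other rows.
After both pivots, the entry at the Z-row, column u2 is -1/3.

-1/3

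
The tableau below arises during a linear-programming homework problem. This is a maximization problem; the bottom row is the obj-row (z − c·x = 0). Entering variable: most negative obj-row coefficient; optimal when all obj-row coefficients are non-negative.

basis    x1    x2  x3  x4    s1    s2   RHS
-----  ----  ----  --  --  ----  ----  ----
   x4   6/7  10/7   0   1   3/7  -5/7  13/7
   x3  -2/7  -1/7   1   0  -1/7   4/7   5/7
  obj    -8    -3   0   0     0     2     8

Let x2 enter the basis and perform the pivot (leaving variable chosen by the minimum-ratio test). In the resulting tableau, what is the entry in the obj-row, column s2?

Ratio test on column x2 — row 1: (13/7)/(10/7) = 13/10; row 2: entry -1/7 ≤ 0. Minimum is 13/10 at row 1 (x4 leaves); pivot element 10/7.
Divide row 1 by 10/7; eliminate column x2 from the other rows.
obj-row update in column s2: 2 − (-3)·(-1/2) = 1/2.

1/2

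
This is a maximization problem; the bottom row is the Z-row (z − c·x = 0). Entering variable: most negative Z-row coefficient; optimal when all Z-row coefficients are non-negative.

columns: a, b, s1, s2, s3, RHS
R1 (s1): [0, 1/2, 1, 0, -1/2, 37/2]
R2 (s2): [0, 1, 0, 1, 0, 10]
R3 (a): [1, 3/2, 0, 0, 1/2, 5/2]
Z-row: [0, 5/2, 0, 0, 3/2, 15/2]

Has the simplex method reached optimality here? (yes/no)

Every Z-row coefficient is ≥ 0, so the tableau is optimal.

yes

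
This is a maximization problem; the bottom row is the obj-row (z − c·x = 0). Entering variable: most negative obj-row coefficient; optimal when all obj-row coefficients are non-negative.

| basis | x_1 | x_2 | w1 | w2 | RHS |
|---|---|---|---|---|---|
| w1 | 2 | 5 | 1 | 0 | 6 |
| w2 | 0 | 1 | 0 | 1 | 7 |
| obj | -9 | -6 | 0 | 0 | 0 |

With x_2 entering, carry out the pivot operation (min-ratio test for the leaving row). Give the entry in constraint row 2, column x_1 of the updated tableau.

-2/5

Ratio test on column x_2 — row 1: 6/5 = 6/5; row 2: 7/1 = 7. Minimum is 6/5 at row 1 (w1 leaves); pivot element 5.
Divide row 1 by 5; eliminate column x_2 from the other rows.
Row 2 update in column x_1: 0 − 1·(2/5) = -2/5.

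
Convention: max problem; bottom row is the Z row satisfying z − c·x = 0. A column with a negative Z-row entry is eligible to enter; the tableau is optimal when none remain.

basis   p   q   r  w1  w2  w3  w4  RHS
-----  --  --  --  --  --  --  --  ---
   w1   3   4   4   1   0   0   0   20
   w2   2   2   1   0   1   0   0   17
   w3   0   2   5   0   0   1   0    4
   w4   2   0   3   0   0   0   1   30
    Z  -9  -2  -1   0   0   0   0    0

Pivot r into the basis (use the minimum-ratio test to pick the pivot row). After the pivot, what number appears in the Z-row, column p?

Ratio test on column r — row 1: 20/4 = 5; row 2: 17/1 = 17; row 3: 4/5 = 4/5; row 4: 30/3 = 10. Minimum is 4/5 at row 3 (w3 leaves); pivot element 5.
Divide row 3 by 5; eliminate column r from the other rows.
Z-row update in column p: -9 − (-1)·0 = -9.

-9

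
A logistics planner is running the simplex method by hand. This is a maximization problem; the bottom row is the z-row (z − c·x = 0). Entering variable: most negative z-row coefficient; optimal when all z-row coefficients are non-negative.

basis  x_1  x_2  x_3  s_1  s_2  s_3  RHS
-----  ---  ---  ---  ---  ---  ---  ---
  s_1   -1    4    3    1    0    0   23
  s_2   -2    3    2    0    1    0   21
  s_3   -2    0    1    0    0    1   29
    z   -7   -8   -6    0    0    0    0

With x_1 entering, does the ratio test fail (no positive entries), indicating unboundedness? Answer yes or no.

yes

Every constraint-row entry in column x_1 is ≤ 0, so increasing x_1 is unbounded.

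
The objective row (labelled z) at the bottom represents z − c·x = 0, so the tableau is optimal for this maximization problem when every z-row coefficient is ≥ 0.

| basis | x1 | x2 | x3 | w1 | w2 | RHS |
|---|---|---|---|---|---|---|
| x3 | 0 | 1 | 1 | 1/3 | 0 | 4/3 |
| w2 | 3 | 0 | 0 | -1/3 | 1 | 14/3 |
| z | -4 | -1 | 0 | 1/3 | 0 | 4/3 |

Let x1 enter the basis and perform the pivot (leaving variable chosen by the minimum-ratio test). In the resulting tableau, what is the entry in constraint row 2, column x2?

0

Ratio test on column x1 — row 1: entry 0 ≤ 0; row 2: (14/3)/3 = 14/9. Minimum is 14/9 at row 2 (w2 leaves); pivot element 3.
Divide row 2 by 3; eliminate column x1 from the other rows.
In the new row 2, the x2 entry is the old entry divided by the pivot: 0/3 = 0.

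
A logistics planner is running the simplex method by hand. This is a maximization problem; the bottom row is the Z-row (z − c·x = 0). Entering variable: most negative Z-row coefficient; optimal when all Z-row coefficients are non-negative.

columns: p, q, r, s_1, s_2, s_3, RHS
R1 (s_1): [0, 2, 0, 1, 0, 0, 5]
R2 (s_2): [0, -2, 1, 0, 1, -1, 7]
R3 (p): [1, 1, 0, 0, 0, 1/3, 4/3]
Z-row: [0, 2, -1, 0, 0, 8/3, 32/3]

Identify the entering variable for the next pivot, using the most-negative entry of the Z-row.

Negative Z-row entries: r: -1.
The most negative is -1 in column r, so r enters.

r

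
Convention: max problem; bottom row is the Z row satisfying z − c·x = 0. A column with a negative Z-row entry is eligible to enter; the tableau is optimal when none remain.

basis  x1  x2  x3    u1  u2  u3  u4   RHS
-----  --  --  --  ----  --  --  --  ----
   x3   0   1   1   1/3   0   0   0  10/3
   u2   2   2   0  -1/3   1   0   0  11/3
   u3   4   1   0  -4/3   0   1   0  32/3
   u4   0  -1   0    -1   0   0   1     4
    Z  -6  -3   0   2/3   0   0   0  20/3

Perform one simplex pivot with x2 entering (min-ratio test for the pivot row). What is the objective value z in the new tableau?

Ratio test on column x2 — row 1: (10/3)/1 = 10/3; row 2: (11/3)/2 = 11/6; row 3: (32/3)/1 = 32/3; row 4: entry -1 ≤ 0. Minimum is 11/6 at row 2 (u2 leaves); pivot element 2.
Pivot on row 2; the Z-row RHS becomes 20/3 − (-3)·(11/6) = 73/6.

73/6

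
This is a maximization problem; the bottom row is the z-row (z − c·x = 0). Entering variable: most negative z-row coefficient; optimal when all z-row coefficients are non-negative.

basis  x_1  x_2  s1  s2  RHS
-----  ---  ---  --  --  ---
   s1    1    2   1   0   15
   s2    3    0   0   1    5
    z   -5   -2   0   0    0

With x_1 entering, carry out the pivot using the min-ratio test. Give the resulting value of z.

25/3

Ratio test on column x_1 — row 1: 15/1 = 15; row 2: 5/3 = 5/3. Minimum is 5/3 at row 2 (s2 leaves); pivot element 3.
Pivot on row 2; the z-row RHS becomes 0 − (-5)·(5/3) = 25/3.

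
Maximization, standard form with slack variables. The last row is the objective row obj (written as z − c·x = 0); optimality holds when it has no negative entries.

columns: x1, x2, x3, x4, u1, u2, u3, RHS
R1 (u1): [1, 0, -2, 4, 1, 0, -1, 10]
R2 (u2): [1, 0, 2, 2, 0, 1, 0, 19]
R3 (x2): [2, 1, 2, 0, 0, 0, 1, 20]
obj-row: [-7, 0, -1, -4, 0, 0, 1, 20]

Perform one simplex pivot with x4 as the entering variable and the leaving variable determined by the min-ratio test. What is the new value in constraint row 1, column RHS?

5/2

Ratio test on column x4 — row 1: 10/4 = 5/2; row 2: 19/2 = 19/2; row 3: entry 0 ≤ 0. Minimum is 5/2 at row 1 (u1 leaves); pivot element 4.
Divide row 1 by 4; eliminate column x4 from the other rows.
In the new row 1, the RHS entry is the old entry divided by the pivot: 10/4 = 5/2.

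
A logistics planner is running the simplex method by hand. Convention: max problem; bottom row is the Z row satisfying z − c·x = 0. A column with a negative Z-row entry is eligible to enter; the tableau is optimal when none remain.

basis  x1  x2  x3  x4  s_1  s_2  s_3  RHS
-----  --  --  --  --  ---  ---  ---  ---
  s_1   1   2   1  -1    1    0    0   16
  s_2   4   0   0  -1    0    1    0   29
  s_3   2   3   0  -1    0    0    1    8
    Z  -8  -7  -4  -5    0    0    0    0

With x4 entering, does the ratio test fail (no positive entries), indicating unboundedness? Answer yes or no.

yes

Every constraint-row entry in column x4 is ≤ 0, so increasing x4 is unbounded.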